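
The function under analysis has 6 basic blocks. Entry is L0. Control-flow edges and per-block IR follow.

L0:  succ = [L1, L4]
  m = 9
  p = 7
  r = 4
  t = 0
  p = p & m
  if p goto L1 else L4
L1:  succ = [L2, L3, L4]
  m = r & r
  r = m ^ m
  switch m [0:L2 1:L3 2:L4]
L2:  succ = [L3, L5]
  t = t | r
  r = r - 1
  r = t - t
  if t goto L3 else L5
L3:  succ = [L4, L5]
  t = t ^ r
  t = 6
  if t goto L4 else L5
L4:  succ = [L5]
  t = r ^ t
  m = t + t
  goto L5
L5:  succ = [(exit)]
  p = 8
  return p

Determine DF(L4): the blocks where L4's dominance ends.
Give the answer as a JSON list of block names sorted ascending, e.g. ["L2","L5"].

idom tree: L1←L0 L2←L1 L3←L1 L4←L0 L5←L0
Dom∩ at merges:
  L3: preds {L1,L2}: {L0,L1} ∩ {L0,L1,L2} = {L0,L1}; idom=L1
  L4: preds {L0,L1,L3}: {L0} ∩ {L0,L1} ∩ {L0,L1,L3} = {L0}; idom=L0
  L5: preds {L2,L3,L4}: {L0,L1,L2} ∩ {L0,L1,L3} ∩ {L0,L4} = {L0}; idom=L0

DF walk-up:
  join L3 pred L1: · stop@L1
  join L3 pred L2: L2 stop@L1
  join L4 pred L0: · stop@L0
  join L4 pred L1: L1 stop@L0
  join L4 pred L3: L3→L1 stop@L0
  join L5 pred L2: L2→L1 stop@L0
  join L5 pred L3: L3→L1 stop@L0
  join L5 pred L4: L4 stop@L0
  L0 → ∅
  L1 → {L4,L5}
  L2 → {L3,L5}
  L3 → {L4,L5}
  L4 → {L5}
  L5 → ∅

DF(L4) = ["L5"]

Answer: ["L5"]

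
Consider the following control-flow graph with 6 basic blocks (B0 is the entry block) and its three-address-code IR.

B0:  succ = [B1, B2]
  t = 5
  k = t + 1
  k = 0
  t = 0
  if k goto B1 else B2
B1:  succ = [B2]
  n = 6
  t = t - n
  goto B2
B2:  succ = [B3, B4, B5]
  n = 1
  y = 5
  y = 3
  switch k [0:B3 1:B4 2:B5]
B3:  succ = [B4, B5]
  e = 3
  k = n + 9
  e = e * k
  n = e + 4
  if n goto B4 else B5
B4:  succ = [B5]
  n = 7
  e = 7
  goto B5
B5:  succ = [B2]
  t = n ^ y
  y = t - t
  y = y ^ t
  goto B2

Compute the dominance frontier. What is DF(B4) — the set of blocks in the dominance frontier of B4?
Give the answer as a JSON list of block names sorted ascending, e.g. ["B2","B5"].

idom tree: B1←B0 B2←B0 B3←B2 B4←B2 B5←B2
Dom∩ at merges:
  B2: preds {B0,B1,B5}: {B0} ∩ {B0,B1} ∩ {B0,B2,B5} = {B0}; idom=B0
  B4: preds {B2,B3}: {B0,B2} ∩ {B0,B2,B3} = {B0,B2}; idom=B2
  B5: preds {B2,B3,B4}: {B0,B2} ∩ {B0,B2,B3} ∩ {B0,B2,B4} = {B0,B2}; idom=B2

DF walk-up:
  B2←B0: walk · to B0
  B2←B1: walk B1 to B0
  B2←B5: walk B5→B2 to B0
  B4←B2: walk · to B2
  B4←B3: walk B3 to B2
  B5←B2: walk · to B2
  B5←B3: walk B3 to B2
  B5←B4: walk B4 to B2
  B0: DF=∅
  B1: DF={B2}
  B2: DF={B2}
  B3: DF={B4,B5}
  B4: DF={B5}
  B5: DF={B2}

DF(B4) = ["B5"]

Answer: ["B5"]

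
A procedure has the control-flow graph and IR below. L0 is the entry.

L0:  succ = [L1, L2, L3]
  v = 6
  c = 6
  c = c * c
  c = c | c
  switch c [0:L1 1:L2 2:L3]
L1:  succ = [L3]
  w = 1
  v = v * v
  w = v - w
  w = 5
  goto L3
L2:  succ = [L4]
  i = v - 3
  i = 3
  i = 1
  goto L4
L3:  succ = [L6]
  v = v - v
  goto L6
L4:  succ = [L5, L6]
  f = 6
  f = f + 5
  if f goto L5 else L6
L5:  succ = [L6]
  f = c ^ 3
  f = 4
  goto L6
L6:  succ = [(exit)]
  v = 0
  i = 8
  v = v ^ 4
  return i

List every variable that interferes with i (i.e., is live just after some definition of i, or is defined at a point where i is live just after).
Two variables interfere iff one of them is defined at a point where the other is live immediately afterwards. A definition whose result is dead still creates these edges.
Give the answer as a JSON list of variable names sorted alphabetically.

Per-block:
  L0: def={c,v} ue=∅
  L1: def={v,w} ue={v}
  L2: def={i} ue={v}
  L3: def={v} ue={v}
  L4: def={f} ue=∅
  L5: def={f} ue={c}
  L6: def={i,v} ue=∅

Backward fixpoint:
  L0 li=∅ lo={c,v}
  L1 li={v} lo={v}
  L2 li={c,v} lo={c}
  L3 li={v} lo=∅
  L4 li={c} lo={c}
  L5 li={c} lo=∅
  L6 li=∅ lo=∅

Interference:
  c: {f,i,v}
  f: {c}
  i: {c,v}
  v: {c,i,w}
  w: {v}

N(i) = ["c", "v"]

Answer: ["c", "v"]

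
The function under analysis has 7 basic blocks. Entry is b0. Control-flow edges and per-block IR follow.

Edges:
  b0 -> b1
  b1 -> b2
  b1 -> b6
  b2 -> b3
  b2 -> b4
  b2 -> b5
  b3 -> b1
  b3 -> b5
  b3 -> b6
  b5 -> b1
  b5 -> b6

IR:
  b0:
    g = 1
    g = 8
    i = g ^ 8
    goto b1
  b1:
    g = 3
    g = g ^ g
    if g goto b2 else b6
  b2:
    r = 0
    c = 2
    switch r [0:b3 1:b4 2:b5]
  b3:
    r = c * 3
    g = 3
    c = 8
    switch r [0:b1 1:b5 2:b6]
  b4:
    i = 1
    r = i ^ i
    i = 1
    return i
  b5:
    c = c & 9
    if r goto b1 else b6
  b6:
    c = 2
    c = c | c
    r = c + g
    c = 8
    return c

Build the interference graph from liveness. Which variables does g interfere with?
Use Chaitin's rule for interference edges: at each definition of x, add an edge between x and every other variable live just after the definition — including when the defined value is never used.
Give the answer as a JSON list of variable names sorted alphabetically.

Answer: ["c", "r"]

Working:
def/use:
  b0: def={g,i} ue=∅
  b1: def={g} ue=∅
  b2: def={c,r} ue=∅
  b3: def={c,g,r} ue={c}
  b4: def={i,r} ue=∅
  b5: def={c} ue={c,r}
  b6: def={c,r} ue={g}

Liveness:
  b0 li=∅ lo=∅
  b1 li=∅ lo={g}
  b2 li={g} lo={c,g,r}
  b3 li={c} lo={c,g,r}
  b4 li=∅ lo=∅
  b5 li={c,g,r} lo={g}
  b6 li={g} lo=∅

Conflict graph:
  c: {g,r}
  g: {c,r}
  i: ∅
  r: {c,g}

N(g) = ["c", "r"]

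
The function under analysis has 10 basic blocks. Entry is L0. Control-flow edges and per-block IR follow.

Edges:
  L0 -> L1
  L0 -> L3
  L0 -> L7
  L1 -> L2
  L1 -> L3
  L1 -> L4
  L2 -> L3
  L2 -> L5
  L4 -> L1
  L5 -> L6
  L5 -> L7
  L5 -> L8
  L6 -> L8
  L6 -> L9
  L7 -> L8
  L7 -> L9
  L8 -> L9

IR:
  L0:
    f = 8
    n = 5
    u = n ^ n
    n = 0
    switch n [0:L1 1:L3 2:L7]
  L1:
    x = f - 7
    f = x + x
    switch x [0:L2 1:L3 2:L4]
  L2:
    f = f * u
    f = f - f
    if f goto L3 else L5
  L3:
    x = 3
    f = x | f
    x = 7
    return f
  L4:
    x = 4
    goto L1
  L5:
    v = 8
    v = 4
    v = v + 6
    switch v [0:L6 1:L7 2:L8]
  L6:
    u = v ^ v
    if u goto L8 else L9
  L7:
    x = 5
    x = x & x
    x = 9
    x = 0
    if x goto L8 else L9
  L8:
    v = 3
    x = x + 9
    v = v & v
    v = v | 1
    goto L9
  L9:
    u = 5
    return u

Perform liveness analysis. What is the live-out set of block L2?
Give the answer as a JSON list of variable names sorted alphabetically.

Per-block:
  L0: def={f,n,u} ue=∅
  L1: def={f,x} ue={f}
  L2: def={f} ue={f,u}
  L3: def={f,x} ue={f}
  L4: def={x} ue=∅
  L5: def={v} ue=∅
  L6: def={u} ue={v}
  L7: def={x} ue=∅
  L8: def={v,x} ue={x}
  L9: def={u} ue=∅

Backward fixpoint:
  L0 li=∅ lo={f,u}
  L1 li={f,u} lo={f,u,x}
  L2 li={f,u,x} lo={f,x}
  L3 li={f} lo=∅
  L4 li={f,u} lo={f,u}
  L5 li={x} lo={v,x}
  L6 li={v,x} lo={x}
  L7 li=∅ lo={x}
  L8 li={x} lo=∅
  L9 li=∅ lo=∅

live-out(L2) = ["f", "x"]

Answer: ["f", "x"]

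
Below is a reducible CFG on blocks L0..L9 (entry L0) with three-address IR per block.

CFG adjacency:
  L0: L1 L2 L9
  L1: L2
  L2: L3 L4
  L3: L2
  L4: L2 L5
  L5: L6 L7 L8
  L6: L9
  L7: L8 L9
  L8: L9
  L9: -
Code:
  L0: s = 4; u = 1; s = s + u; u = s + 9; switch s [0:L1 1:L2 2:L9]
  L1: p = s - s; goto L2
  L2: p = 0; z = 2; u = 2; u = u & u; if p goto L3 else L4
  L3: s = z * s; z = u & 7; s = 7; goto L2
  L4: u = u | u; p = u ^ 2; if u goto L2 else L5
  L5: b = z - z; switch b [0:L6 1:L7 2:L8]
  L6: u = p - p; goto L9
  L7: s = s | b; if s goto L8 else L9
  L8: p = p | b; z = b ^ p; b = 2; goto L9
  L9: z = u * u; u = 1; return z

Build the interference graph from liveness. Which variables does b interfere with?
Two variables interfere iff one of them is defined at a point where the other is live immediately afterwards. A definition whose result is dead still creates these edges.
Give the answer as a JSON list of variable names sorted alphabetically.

Per-block:
  L0 def {s,u} use ∅
  L1 def {p} use {s}
  L2 def {p,u,z} use ∅
  L3 def {s,z} use {s,u,z}
  L4 def {p,u} use {u}
  L5 def {b} use {z}
  L6 def {u} use {p}
  L7 def {s} use {b,s}
  L8 def {b,p,z} use {b,p}
  L9 def {u,z} use {u}

Liveness:
  L0 li=∅ lo={s,u}
  L1 li={s} lo={s}
  L2 li={s} lo={s,u,z}
  L3 li={s,u,z} lo={s}
  L4 li={s,u,z} lo={p,s,u,z}
  L5 li={p,s,u,z} lo={b,p,s,u}
  L6 li={p} lo={u}
  L7 li={b,p,s,u} lo={b,p,u}
  L8 li={b,p,u} lo={u}
  L9 li={u} lo=∅

Interfere edges:
  b — {p,s,u}
  p — {b,s,u,z}
  s — {b,p,u,z}
  u — {b,p,s,z}
  z — {p,s,u}

N(b) = ["p", "s", "u"]

Answer: ["p", "s", "u"]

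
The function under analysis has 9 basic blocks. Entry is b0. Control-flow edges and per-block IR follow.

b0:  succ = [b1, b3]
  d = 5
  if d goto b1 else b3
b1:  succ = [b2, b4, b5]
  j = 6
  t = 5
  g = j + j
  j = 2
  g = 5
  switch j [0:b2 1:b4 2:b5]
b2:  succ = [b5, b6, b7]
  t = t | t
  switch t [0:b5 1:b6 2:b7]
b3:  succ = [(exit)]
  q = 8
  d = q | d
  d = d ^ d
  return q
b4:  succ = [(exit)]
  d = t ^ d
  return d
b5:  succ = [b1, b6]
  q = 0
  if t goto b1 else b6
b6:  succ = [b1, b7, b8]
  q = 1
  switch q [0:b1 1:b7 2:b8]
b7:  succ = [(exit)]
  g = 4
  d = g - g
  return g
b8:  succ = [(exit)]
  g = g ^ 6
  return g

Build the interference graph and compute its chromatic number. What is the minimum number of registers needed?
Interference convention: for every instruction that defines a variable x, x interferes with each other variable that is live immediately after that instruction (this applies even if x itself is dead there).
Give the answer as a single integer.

Answer: 4

Derivation:
Per-block:
  b0 def {d} use ∅
  b1 def {g,j,t} use ∅
  b2 def {t} use {t}
  b3 def {d,q} use {d}
  b4 def {d} use {d,t}
  b5 def {q} use {t}
  b6 def {q} use ∅
  b7 def {d,g} use ∅
  b8 def {g} use {g}

Live sets:
  live b0: ∅→{d}
  live b1: {d}→{d,g,t}
  live b2: {d,g,t}→{d,g,t}
  live b3: {d}→∅
  live b4: {d,t}→∅
  live b5: {d,g,t}→{d,g}
  live b6: {d,g}→{d,g}
  live b7: ∅→∅
  live b8: {g}→∅

Interfere edges:
  d↔{g,j,q,t}
  g↔{d,j,q,t}
  j↔{d,g,t}
  q↔{d,g,t}
  t↔{d,g,j,q}

Registers:
  lower bound: {d,g,j,t} mutually conflict ⇒ χ ≥ 4
  assign d→R0 g→R1 j→R3 q→R3 t→R2 — no edge inside a register ⇒ χ ≤ 4
  χ = 4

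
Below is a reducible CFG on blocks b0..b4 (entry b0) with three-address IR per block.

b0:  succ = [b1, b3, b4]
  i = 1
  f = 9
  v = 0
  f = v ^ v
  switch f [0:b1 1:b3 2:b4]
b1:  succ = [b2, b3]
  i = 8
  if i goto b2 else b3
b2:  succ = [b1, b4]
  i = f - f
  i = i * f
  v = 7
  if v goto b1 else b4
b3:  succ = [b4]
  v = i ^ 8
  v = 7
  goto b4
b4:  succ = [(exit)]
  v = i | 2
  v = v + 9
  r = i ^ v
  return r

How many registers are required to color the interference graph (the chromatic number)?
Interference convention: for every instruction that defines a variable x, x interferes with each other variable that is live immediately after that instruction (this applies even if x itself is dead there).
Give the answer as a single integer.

def/use:
  b0: def={f,i,v} ue=∅
  b1: def={i} ue=∅
  b2: def={i,v} ue={f}
  b3: def={v} ue={i}
  b4: def={r,v} ue={i}

Liveness:
  live b0: ∅→{f,i}
  live b1: {f}→{f,i}
  live b2: {f}→{f,i}
  live b3: {i}→{i}
  live b4: {i}→∅

Conflict graph:
  f↔{i,v}
  i↔{f,v}
  r↔∅
  v↔{f,i}

Colouring:
  clique {f,i,v} ⇒ need ≥ 3
  3-colouring: R0={f,r}  R1={i}  R2={v}
  χ = 3

Answer: 3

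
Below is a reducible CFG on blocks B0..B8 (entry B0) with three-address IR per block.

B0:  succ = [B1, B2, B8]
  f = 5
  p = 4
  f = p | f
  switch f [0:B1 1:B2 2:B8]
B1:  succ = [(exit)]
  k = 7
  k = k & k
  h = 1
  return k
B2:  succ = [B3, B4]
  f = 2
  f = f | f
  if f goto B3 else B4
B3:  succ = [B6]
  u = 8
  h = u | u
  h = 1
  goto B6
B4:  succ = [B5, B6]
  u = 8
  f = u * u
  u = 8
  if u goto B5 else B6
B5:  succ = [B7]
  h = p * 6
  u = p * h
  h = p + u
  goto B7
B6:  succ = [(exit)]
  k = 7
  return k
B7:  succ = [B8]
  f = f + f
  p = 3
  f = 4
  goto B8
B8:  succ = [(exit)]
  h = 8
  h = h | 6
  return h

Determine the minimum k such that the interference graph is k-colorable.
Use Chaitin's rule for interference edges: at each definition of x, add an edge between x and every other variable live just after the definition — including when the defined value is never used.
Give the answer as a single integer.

Answer: 3

Working:
Block summaries:
  B0: def={f,p} ue=∅
  B1: def={h,k} ue=∅
  B2: def={f} ue=∅
  B3: def={h,u} ue=∅
  B4: def={f,u} ue=∅
  B5: def={h,u} ue={p}
  B6: def={k} ue=∅
  B7: def={f,p} ue={f}
  B8: def={h} ue=∅

Liveness:
  B0: in=∅ out={p}
  B1: in=∅ out=∅
  B2: in={p} out={p}
  B3: in=∅ out=∅
  B4: in={p} out={f,p}
  B5: in={f,p} out={f}
  B6: in=∅ out=∅
  B7: in={f} out=∅
  B8: in=∅ out=∅

Interference:
  f↔{h,p,u}
  h↔{f,k,p}
  k↔{h}
  p↔{f,h,u}
  u↔{f,p}

Colouring:
  clique {f,h,p} ⇒ need ≥ 3
  assign f→R0 h→R1 k→R0 p→R2 u→R1 — no edge inside a register ⇒ χ ≤ 3
  χ = 3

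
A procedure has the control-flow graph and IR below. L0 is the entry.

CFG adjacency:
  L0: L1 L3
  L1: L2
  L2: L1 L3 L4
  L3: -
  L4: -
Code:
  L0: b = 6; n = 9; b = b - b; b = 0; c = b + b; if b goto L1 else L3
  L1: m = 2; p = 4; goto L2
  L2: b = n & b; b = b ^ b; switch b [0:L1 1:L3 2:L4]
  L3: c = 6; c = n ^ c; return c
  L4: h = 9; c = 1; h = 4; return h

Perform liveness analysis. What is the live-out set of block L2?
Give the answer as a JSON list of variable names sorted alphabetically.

Answer: ["b", "n"]

Derivation:
Block summaries:
  L0: def={b,c,n} ue=∅
  L1: def={m,p} ue=∅
  L2: def={b} ue={b,n}
  L3: def={c} ue={n}
  L4: def={c,h} ue=∅

Liveness:
  L0 li=∅ lo={b,n}
  L1 li={b,n} lo={b,n}
  L2 li={b,n} lo={b,n}
  L3 li={n} lo=∅
  L4 li=∅ lo=∅

live-out(L2) = ["b", "n"]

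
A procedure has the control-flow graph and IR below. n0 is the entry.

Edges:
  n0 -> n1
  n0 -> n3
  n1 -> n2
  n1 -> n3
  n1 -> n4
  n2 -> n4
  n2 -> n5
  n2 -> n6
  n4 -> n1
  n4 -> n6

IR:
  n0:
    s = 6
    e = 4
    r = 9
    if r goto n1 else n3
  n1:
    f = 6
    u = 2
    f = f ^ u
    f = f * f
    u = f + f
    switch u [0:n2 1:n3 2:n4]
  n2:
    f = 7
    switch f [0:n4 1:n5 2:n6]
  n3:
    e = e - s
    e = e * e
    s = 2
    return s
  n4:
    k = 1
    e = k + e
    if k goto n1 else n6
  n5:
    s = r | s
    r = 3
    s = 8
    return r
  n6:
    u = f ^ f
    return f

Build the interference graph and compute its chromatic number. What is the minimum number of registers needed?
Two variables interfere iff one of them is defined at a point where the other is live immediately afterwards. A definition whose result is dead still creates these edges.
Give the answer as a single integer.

Answer: 5

Derivation:
Block summaries:
  n0 def {e,r,s} use ∅
  n1 def {f,u} use ∅
  n2 def {f} use ∅
  n3 def {e,s} use {e,s}
  n4 def {e,k} use {e}
  n5 def {r,s} use {r,s}
  n6 def {u} use {f}

Live sets:
  n0 li=∅ lo={e,r,s}
  n1 li={e,r,s} lo={e,f,r,s}
  n2 li={e,r,s} lo={e,f,r,s}
  n3 li={e,s} lo=∅
  n4 li={e,f,r,s} lo={e,f,r,s}
  n5 li={r,s} lo=∅
  n6 li={f} lo=∅

Interference:
  e: {f,k,r,s,u}
  f: {e,k,r,s,u}
  k: {e,f,r,s}
  r: {e,f,k,s,u}
  s: {e,f,k,r,u}
  u: {e,f,r,s}

Registers:
  lower bound: {e,f,k,r,s} mutually conflict ⇒ χ ≥ 5
  5-colouring: r0={e}  r1={f}  r2={r}  r3={s}  r4={k,u}
  χ = 5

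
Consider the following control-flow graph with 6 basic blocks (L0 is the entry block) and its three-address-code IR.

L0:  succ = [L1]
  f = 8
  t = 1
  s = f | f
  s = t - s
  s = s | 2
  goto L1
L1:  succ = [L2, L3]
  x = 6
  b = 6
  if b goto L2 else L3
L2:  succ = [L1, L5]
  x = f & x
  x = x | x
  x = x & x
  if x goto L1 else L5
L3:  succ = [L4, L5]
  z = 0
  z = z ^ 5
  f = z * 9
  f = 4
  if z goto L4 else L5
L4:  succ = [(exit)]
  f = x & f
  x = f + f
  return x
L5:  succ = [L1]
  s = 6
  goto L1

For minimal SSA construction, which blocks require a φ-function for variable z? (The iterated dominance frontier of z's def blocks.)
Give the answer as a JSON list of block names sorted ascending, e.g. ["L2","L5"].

idom tree: L1←L0 L2←L1 L3←L1 L4←L3 L5←L1
Dom at joins:
  L1: preds {L0,L2,L5}: {L0} ∩ {L0,L1,L2} ∩ {L0,L1,L5} = {L0}; idom=L0
  L5: preds {L2,L3}: {L0,L1,L2} ∩ {L0,L1,L3} = {L0,L1}; idom=L1

DF walk-up:
  L1←L0: walk · to L0
  L1←L2: walk L2→L1 to L0
  L1←L5: walk L5→L1 to L0
  L5←L2: walk L2 to L1
  L5←L3: walk L3 to L1
  DF(L0)=∅
  DF(L1)={L1}
  DF(L2)={L1,L5}
  DF(L3)={L5}
  DF(L4)=∅
  DF(L5)={L1}

φ for z: defs {L3}
  DF⁺ = {L1,L5}

Answer: ["L1", "L5"]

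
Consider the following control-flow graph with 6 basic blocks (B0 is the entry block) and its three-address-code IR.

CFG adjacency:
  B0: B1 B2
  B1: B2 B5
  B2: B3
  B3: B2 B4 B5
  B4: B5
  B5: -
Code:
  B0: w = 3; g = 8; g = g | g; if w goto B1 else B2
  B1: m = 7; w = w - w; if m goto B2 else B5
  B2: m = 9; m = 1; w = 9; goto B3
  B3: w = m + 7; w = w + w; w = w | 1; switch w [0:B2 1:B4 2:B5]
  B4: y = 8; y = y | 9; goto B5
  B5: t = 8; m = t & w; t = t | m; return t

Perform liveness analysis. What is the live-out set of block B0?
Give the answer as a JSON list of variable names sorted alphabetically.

Answer: ["w"]

Working:
Per-block:
  B0: def={g,w} ue=∅
  B1: def={m,w} ue={w}
  B2: def={m,w} ue=∅
  B3: def={w} ue={m}
  B4: def={y} ue=∅
  B5: def={m,t} ue={w}

Liveness:
  B0 li=∅ lo={w}
  B1 li={w} lo={w}
  B2 li=∅ lo={m}
  B3 li={m} lo={w}
  B4 li={w} lo={w}
  B5 li={w} lo=∅

live-out(B0) = ["w"]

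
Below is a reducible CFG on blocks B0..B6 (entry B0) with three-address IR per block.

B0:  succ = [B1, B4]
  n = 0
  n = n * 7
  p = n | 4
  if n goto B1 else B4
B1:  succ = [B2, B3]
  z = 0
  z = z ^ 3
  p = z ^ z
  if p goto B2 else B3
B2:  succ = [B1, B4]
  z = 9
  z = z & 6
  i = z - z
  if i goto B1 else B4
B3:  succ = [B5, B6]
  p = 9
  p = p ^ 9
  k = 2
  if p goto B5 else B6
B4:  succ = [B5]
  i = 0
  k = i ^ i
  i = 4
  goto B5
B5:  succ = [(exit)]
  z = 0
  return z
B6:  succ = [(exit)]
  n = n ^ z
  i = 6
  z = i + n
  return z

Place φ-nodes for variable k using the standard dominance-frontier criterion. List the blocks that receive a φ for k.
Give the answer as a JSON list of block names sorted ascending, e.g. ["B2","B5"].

idom tree: B1←B0 B2←B1 B3←B1 B4←B0 B5←B0 B6←B3
Join-block Dom:
  B1: preds {B0,B2}: {B0} ∩ {B0,B1,B2} = {B0}; idom=B0
  B4: preds {B0,B2}: {B0} ∩ {B0,B1,B2} = {B0}; idom=B0
  B5: preds {B3,B4}: {B0,B1,B3} ∩ {B0,B4} = {B0}; idom=B0

Frontier:
  join B1 pred B0: · stop@B0
  join B1 pred B2: B2→B1 stop@B0
  join B4 pred B0: · stop@B0
  join B4 pred B2: B2→B1 stop@B0
  join B5 pred B3: B3→B1 stop@B0
  join B5 pred B4: B4 stop@B0
  B0 → ∅
  B1 → {B1,B4,B5}
  B2 → {B1,B4}
  B3 → {B5}
  B4 → {B5}
  B5 → ∅
  B6 → ∅

φ for k: defs {B3,B4}
  DF⁺ = {B5}

Answer: ["B5"]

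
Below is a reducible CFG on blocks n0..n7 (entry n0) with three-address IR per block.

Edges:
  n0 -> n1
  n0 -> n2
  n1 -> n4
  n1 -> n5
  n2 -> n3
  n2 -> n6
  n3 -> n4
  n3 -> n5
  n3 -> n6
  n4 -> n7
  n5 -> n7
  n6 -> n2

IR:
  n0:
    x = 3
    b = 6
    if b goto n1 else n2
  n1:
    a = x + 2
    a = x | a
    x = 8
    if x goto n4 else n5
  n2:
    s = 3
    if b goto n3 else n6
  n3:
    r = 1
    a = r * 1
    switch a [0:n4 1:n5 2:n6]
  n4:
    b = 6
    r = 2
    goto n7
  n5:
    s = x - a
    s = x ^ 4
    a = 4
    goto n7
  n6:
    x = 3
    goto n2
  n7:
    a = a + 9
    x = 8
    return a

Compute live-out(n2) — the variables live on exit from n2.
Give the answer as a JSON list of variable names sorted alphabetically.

Block summaries:
  n0: def={b,x} ue=∅
  n1: def={a,x} ue={x}
  n2: def={s} ue={b}
  n3: def={a,r} ue=∅
  n4: def={b,r} ue=∅
  n5: def={a,s} ue={a,x}
  n6: def={x} ue=∅
  n7: def={a,x} ue={a}

Liveness:
  n0 li=∅ lo={b,x}
  n1 li={x} lo={a,x}
  n2 li={b,x} lo={b,x}
  n3 li={b,x} lo={a,b,x}
  n4 li={a} lo={a}
  n5 li={a,x} lo={a}
  n6 li={b} lo={b,x}
  n7 li={a} lo=∅

live-out(n2) = ["b", "x"]

Answer: ["b", "x"]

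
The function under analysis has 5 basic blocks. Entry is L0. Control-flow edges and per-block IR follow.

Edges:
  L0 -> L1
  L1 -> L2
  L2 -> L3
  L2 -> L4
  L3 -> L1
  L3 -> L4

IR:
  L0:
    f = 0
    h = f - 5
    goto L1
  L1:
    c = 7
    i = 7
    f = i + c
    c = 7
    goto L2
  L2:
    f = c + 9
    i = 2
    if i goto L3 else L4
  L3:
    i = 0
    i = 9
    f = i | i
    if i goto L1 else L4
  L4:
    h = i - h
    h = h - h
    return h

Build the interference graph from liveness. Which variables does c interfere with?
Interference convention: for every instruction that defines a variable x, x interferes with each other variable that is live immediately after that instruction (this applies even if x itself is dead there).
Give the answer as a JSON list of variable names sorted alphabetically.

Per-block:
  L0 def {f,h} use ∅
  L1 def {c,f,i} use ∅
  L2 def {f,i} use {c}
  L3 def {f,i} use ∅
  L4 def {h} use {h,i}

Live sets:
  L0 li=∅ lo={h}
  L1 li={h} lo={c,h}
  L2 li={c,h} lo={h,i}
  L3 li={h} lo={h,i}
  L4 li={h,i} lo=∅

Conflict graph:
  c: {h,i}
  f: {h,i}
  h: {c,f,i}
  i: {c,f,h}

N(c) = ["h", "i"]

Answer: ["h", "i"]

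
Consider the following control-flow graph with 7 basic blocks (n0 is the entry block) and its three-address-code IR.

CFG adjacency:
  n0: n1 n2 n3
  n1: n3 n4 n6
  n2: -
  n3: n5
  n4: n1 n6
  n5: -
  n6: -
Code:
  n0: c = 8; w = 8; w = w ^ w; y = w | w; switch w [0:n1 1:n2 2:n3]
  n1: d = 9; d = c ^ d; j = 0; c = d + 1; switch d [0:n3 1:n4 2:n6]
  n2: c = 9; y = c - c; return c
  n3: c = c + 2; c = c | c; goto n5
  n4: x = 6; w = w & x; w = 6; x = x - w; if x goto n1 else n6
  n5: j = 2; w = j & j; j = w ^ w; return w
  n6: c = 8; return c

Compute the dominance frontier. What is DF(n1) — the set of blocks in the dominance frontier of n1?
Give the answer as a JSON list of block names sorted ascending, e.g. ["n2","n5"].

idom tree: n1←n0 n2←n0 n3←n0 n4←n1 n5←n3 n6←n1
Dom∩ at merges:
  n1: preds {n0,n4}: {n0} ∩ {n0,n1,n4} = {n0}; idom=n0
  n3: preds {n0,n1}: {n0} ∩ {n0,n1} = {n0}; idom=n0
  n6: preds {n1,n4}: {n0,n1} ∩ {n0,n1,n4} = {n0,n1}; idom=n1

DF walk-up:
  join n1 pred n0: · stop@n0
  join n1 pred n4: n4→n1 stop@n0
  join n3 pred n0: · stop@n0
  join n3 pred n1: n1 stop@n0
  join n6 pred n1: · stop@n1
  join n6 pred n4: n4 stop@n1
  n0: DF=∅
  n1: DF={n1,n3}
  n2: DF=∅
  n3: DF=∅
  n4: DF={n1,n6}
  n5: DF=∅
  n6: DF=∅

DF(n1) = ["n1", "n3"]

Answer: ["n1", "n3"]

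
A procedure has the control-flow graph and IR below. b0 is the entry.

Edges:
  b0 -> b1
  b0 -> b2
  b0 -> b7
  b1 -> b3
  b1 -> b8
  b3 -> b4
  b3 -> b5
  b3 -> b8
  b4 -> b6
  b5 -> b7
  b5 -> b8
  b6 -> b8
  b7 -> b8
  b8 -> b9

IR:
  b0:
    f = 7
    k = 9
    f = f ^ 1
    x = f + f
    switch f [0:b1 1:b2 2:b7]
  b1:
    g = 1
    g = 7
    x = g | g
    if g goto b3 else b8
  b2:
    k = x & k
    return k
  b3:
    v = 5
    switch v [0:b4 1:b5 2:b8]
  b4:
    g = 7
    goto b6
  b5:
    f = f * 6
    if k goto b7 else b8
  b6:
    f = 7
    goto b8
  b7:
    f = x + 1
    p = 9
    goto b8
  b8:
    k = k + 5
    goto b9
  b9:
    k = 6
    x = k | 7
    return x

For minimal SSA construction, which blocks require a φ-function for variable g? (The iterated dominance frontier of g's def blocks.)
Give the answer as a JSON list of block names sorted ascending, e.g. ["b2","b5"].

Answer: ["b7", "b8"]

Analysis:
idom tree: b1←b0 b2←b0 b3←b1 b4←b3 b5←b3 b6←b4 b7←b0 b8←b0 b9←b8
Dom∩ at merges:
  b7: preds {b0,b5}: {b0} ∩ {b0,b1,b3,b5} = {b0}; idom=b0
  b8: preds {b1,b3,b5,b6,b7}: {b0,b1} ∩ {b0,b1,b3} ∩ {b0,b1,b3,b5} ∩ {b0,b1,b3,b4,b6} ∩ {b0,b7} = {b0}; idom=b0

DF derivation:
  b7←b0: walk · to b0
  b7←b5: walk b5→b3→b1 to b0
  b8←b1: walk b1 to b0
  b8←b3: walk b3→b1 to b0
  b8←b5: walk b5→b3→b1 to b0
  b8←b6: walk b6→b4→b3→b1 to b0
  b8←b7: walk b7 to b0
  DF(b0)=∅
  DF(b1)={b7,b8}
  DF(b2)=∅
  DF(b3)={b7,b8}
  DF(b4)={b8}
  DF(b5)={b7,b8}
  DF(b6)={b8}
  DF(b7)={b8}
  DF(b8)=∅
  DF(b9)=∅

φ for g: defs {b1,b4}
  DF⁺ = {b7,b8}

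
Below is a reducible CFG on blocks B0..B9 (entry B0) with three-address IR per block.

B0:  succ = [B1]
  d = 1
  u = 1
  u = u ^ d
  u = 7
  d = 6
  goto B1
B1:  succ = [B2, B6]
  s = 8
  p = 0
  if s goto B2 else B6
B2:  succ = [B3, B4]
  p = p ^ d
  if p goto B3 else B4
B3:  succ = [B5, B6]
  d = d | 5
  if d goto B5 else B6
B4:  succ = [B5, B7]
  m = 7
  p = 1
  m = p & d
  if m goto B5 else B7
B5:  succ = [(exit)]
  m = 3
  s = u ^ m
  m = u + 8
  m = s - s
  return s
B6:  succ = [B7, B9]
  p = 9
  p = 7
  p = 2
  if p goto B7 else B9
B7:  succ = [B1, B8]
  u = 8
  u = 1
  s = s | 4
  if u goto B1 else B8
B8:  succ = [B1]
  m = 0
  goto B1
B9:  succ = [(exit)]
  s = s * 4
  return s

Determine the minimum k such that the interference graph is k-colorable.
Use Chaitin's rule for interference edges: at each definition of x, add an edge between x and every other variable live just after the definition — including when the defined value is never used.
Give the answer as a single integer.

Block summaries:
  B0 def {d,u} use ∅
  B1 def {p,s} use ∅
  B2 def {p} use {d,p}
  B3 def {d} use {d}
  B4 def {m,p} use {d}
  B5 def {m,s} use {u}
  B6 def {p} use ∅
  B7 def {s,u} use {s}
  B8 def {m} use ∅
  B9 def {s} use {s}

Liveness:
  B0: in=∅ out={d,u}
  B1: in={d,u} out={d,p,s,u}
  B2: in={d,p,s,u} out={d,s,u}
  B3: in={d,s,u} out={d,s,u}
  B4: in={d,s,u} out={d,s,u}
  B5: in={u} out=∅
  B6: in={d,s} out={d,s}
  B7: in={d,s} out={d,u}
  B8: in={d,u} out={d,u}
  B9: in={s} out=∅

Conflict graph:
  d: {m,p,s,u}
  m: {d,s,u}
  p: {d,s,u}
  s: {d,m,p,u}
  u: {d,m,p,s}

Colouring:
  clique {d,m,s,u} ⇒ need ≥ 4
  assign d→r0 m→r3 p→r3 s→r1 u→r2 — no edge inside a register ⇒ χ ≤ 4
  χ = 4

Answer: 4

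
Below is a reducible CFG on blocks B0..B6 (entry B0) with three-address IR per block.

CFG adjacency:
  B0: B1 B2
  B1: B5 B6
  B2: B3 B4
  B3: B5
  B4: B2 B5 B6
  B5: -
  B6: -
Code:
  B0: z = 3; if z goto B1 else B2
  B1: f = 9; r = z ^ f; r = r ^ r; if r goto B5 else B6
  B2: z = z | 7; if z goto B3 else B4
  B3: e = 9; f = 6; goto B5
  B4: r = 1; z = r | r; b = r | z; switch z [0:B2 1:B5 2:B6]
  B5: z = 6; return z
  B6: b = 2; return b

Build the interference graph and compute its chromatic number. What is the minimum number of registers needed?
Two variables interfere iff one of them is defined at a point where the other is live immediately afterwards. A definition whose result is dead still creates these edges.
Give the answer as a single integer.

Answer: 2

Analysis:
def/use:
  B0: def={z} ue=∅
  B1: def={f,r} ue={z}
  B2: def={z} ue={z}
  B3: def={e,f} ue=∅
  B4: def={b,r,z} ue=∅
  B5: def={z} ue=∅
  B6: def={b} ue=∅

Live sets:
  live B0: ∅→{z}
  live B1: {z}→∅
  live B2: {z}→∅
  live B3: ∅→∅
  live B4: ∅→{z}
  live B5: ∅→∅
  live B6: ∅→∅

Conflict graph:
  b — {z}
  e — ∅
  f — {z}
  r — {z}
  z — {b,f,r}

Colouring:
  lower bound: {b,z} mutually conflict ⇒ χ ≥ 2
  assign b→R1 e→R0 f→R1 r→R1 z→R0 — no edge inside a register ⇒ χ ≤ 2
  χ = 2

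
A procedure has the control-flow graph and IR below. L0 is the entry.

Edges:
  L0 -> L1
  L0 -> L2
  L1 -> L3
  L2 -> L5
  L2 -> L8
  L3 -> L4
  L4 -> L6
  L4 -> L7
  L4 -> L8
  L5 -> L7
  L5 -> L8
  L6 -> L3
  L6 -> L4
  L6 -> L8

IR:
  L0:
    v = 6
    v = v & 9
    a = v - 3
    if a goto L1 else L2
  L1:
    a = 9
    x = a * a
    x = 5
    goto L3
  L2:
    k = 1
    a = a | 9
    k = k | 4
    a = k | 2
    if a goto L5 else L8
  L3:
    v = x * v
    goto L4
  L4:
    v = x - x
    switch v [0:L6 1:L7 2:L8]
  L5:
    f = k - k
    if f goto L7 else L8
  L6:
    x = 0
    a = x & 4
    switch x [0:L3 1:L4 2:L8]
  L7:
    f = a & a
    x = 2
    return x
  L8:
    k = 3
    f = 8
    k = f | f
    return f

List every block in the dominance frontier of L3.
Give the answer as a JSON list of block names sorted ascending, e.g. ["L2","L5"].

Answer: ["L3", "L7", "L8"]

Working:
idom tree: L1←L0 L2←L0 L3←L1 L4←L3 L5←L2 L6←L4 L7←L0 L8←L0
Join-block Dom:
  L3: preds {L1,L6}: {L0,L1} ∩ {L0,L1,L3,L4,L6} = {L0,L1}; idom=L1
  L4: preds {L3,L6}: {L0,L1,L3} ∩ {L0,L1,L3,L4,L6} = {L0,L1,L3}; idom=L3
  L7: preds {L4,L5}: {L0,L1,L3,L4} ∩ {L0,L2,L5} = {L0}; idom=L0
  L8: preds {L2,L4,L5,L6}: {L0,L2} ∩ {L0,L1,L3,L4} ∩ {L0,L2,L5} ∩ {L0,L1,L3,L4,L6} = {L0}; idom=L0

Frontier:
  join L3 pred L1: · stop@L1
  join L3 pred L6: L6→L4→L3 stop@L1
  join L4 pred L3: · stop@L3
  join L4 pred L6: L6→L4 stop@L3
  join L7 pred L4: L4→L3→L1 stop@L0
  join L7 pred L5: L5→L2 stop@L0
  join L8 pred L2: L2 stop@L0
  join L8 pred L4: L4→L3→L1 stop@L0
  join L8 pred L5: L5→L2 stop@L0
  join L8 pred L6: L6→L4→L3→L1 stop@L0
  L0 → ∅
  L1 → {L7,L8}
  L2 → {L7,L8}
  L3 → {L3,L7,L8}
  L4 → {L3,L4,L7,L8}
  L5 → {L7,L8}
  L6 → {L3,L4,L8}
  L7 → ∅
  L8 → ∅

DF(L3) = ["L3", "L7", "L8"]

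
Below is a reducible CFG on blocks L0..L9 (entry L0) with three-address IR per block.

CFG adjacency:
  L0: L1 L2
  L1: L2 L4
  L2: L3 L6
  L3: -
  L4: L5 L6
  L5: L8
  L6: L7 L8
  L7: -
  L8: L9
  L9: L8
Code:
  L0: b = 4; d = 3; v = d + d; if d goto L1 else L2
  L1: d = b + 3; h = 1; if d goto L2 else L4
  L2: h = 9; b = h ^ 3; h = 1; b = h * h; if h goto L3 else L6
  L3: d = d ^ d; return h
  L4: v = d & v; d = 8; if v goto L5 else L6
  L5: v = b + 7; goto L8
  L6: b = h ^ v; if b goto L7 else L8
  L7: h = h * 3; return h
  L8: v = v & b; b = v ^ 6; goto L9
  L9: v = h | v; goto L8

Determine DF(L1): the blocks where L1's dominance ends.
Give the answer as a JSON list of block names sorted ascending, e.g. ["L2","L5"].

Answer: ["L2", "L6", "L8"]

Working:
idom tree: L1←L0 L2←L0 L3←L2 L4←L1 L5←L4 L6←L0 L7←L6 L8←L0 L9←L8
Dom∩ at merges:
  L2: preds {L0,L1}: {L0} ∩ {L0,L1} = {L0}; idom=L0
  L6: preds {L2,L4}: {L0,L2} ∩ {L0,L1,L4} = {L0}; idom=L0
  L8: preds {L5,L6,L9}: {L0,L1,L4,L5} ∩ {L0,L6} ∩ {L0,L8,L9} = {L0}; idom=L0

DF derivation:
  L2←L0: walk · to L0
  L2←L1: walk L1 to L0
  L6←L2: walk L2 to L0
  L6←L4: walk L4→L1 to L0
  L8←L5: walk L5→L4→L1 to L0
  L8←L6: walk L6 to L0
  L8←L9: walk L9→L8 to L0
  DF(L0)=∅
  DF(L1)={L2,L6,L8}
  DF(L2)={L6}
  DF(L3)=∅
  DF(L4)={L6,L8}
  DF(L5)={L8}
  DF(L6)={L8}
  DF(L7)=∅
  DF(L8)={L8}
  DF(L9)={L8}

DF(L1) = ["L2", "L6", "L8"]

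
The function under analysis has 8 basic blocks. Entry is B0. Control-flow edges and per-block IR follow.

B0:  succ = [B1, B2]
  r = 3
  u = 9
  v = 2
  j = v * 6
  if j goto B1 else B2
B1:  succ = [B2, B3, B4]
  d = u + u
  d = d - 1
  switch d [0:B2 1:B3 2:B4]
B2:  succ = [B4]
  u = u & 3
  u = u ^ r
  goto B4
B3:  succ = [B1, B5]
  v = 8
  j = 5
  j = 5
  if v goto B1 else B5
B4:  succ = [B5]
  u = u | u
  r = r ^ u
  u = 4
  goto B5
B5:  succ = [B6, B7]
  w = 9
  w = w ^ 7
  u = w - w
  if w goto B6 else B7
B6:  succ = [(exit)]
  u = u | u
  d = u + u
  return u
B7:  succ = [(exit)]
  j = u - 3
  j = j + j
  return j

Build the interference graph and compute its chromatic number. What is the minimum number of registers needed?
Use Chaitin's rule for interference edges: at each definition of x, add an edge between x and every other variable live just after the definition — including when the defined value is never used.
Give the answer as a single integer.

Answer: 4

Working:
Per-block:
  B0: {j,r,u,v} / ∅
  B1: {d} / {u}
  B2: {u} / {r,u}
  B3: {j,v} / ∅
  B4: {r,u} / {r,u}
  B5: {u,w} / ∅
  B6: {d,u} / {u}
  B7: {j} / {u}

Liveness:
  B0 li=∅ lo={r,u}
  B1 li={r,u} lo={r,u}
  B2 li={r,u} lo={r,u}
  B3 li={r,u} lo={r,u}
  B4 li={r,u} lo=∅
  B5 li=∅ lo={u}
  B6 li={u} lo=∅
  B7 li={u} lo=∅

Interfere edges:
  d — {r,u}
  j — {r,u,v}
  r — {d,j,u,v}
  u — {d,j,r,v,w}
  v — {j,r,u}
  w — {u}

Colouring:
  {j,r,u,v} pairwise interfere (4-clique) ⇒ χ ≥ 4
  assign d→r2 j→r2 r→r1 u→r0 v→r3 w→r1 — no edge inside a register ⇒ χ ≤ 4
  χ = 4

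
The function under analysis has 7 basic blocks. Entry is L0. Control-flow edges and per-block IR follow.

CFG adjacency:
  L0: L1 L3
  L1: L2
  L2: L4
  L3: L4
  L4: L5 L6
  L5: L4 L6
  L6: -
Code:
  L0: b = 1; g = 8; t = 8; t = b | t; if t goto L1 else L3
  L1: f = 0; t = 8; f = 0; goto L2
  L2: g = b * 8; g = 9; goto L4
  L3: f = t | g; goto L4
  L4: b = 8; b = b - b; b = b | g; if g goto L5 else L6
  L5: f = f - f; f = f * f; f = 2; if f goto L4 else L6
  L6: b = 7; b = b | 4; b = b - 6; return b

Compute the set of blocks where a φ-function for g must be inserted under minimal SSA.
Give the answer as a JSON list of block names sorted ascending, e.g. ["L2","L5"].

Answer: ["L4"]

Analysis:
idom tree: L1←L0 L2←L1 L3←L0 L4←L0 L5←L4 L6←L4
Dom at joins:
  L4: preds {L2,L3,L5}: {L0,L1,L2} ∩ {L0,L3} ∩ {L0,L4,L5} = {L0}; idom=L0
  L6: preds {L4,L5}: {L0,L4} ∩ {L0,L4,L5} = {L0,L4}; idom=L4

DF walk-up:
  L4←L2: walk L2→L1 to L0
  L4←L3: walk L3 to L0
  L4←L5: walk L5→L4 to L0
  L6←L4: walk · to L4
  L6←L5: walk L5 to L4
  DF(L0)=∅
  DF(L1)={L4}
  DF(L2)={L4}
  DF(L3)={L4}
  DF(L4)={L4}
  DF(L5)={L4,L6}
  DF(L6)=∅

φ for g: defs {L0,L2}
  DF⁺ = {L4}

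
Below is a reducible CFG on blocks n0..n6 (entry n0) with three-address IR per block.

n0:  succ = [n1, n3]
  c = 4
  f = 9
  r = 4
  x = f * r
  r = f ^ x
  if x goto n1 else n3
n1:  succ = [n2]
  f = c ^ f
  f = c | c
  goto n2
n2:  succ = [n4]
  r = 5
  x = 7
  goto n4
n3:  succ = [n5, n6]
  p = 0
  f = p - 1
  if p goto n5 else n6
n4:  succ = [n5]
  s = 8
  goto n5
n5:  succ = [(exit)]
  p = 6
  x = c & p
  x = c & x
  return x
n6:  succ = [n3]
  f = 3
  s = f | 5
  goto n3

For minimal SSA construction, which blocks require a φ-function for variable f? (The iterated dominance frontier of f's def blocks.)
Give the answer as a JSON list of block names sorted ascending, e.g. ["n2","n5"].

idom tree: n1←n0 n2←n1 n3←n0 n4←n2 n5←n0 n6←n3
Dom at joins:
  n3: preds {n0,n6}: {n0} ∩ {n0,n3,n6} = {n0}; idom=n0
  n5: preds {n3,n4}: {n0,n3} ∩ {n0,n1,n2,n4} = {n0}; idom=n0

Frontier:
  join n3 pred n0: · stop@n0
  join n3 pred n6: n6→n3 stop@n0
  join n5 pred n3: n3 stop@n0
  join n5 pred n4: n4→n2→n1 stop@n0
  n0: DF=∅
  n1: DF={n5}
  n2: DF={n5}
  n3: DF={n3,n5}
  n4: DF={n5}
  n5: DF=∅
  n6: DF={n3}

φ for f: defs {n0,n1,n3,n6}
  DF⁺ = {n3,n5}

Answer: ["n3", "n5"]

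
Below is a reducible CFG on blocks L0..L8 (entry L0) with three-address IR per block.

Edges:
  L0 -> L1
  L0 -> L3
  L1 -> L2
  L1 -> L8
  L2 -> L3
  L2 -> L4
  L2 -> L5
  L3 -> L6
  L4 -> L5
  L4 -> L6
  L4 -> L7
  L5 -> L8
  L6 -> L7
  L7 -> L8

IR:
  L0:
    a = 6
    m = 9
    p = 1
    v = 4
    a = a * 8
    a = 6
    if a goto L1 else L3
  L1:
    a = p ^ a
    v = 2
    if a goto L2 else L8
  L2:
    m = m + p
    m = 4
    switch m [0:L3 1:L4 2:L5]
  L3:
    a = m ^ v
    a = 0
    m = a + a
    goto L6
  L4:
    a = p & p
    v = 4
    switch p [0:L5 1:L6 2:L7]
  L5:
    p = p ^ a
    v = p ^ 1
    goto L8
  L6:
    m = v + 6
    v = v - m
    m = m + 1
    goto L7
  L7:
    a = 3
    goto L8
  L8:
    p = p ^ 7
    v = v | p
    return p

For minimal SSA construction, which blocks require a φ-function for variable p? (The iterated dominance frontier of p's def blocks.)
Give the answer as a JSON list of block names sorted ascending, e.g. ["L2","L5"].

idom tree: L1←L0 L2←L1 L3←L0 L4←L2 L5←L2 L6←L0 L7←L0 L8←L0
Dom at joins:
  L3: preds {L0,L2}: {L0} ∩ {L0,L1,L2} = {L0}; idom=L0
  L5: preds {L2,L4}: {L0,L1,L2} ∩ {L0,L1,L2,L4} = {L0,L1,L2}; idom=L2
  L6: preds {L3,L4}: {L0,L3} ∩ {L0,L1,L2,L4} = {L0}; idom=L0
  L7: preds {L4,L6}: {L0,L1,L2,L4} ∩ {L0,L6} = {L0}; idom=L0
  L8: preds {L1,L5,L7}: {L0,L1} ∩ {L0,L1,L2,L5} ∩ {L0,L7} = {L0}; idom=L0

DF derivation:
  join L3 pred L0: · stop@L0
  join L3 pred L2: L2→L1 stop@L0
  join L5 pred L2: · stop@L2
  join L5 pred L4: L4 stop@L2
  join L6 pred L3: L3 stop@L0
  join L6 pred L4: L4→L2→L1 stop@L0
  join L7 pred L4: L4→L2→L1 stop@L0
  join L7 pred L6: L6 stop@L0
  join L8 pred L1: L1 stop@L0
  join L8 pred L5: L5→L2→L1 stop@L0
  join L8 pred L7: L7 stop@L0
  DF(L0)=∅
  DF(L1)={L3,L6,L7,L8}
  DF(L2)={L3,L6,L7,L8}
  DF(L3)={L6}
  DF(L4)={L5,L6,L7}
  DF(L5)={L8}
  DF(L6)={L7}
  DF(L7)={L8}
  DF(L8)=∅

φ for p: defs {L0,L5,L8}
  DF⁺ = {L8}

Answer: ["L8"]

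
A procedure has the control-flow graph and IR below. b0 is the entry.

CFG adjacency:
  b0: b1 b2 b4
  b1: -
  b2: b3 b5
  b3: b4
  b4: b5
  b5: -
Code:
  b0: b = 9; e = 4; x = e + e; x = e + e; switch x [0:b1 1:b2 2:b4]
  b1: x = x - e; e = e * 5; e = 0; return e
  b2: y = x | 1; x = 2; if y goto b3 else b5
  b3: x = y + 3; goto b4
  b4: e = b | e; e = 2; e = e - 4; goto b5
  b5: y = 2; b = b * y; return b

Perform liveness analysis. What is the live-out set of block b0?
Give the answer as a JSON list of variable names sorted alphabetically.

Answer: ["b", "e", "x"]

Derivation:
def/use:
  b0: def={b,e,x} ue=∅
  b1: def={e,x} ue={e,x}
  b2: def={x,y} ue={x}
  b3: def={x} ue={y}
  b4: def={e} ue={b,e}
  b5: def={b,y} ue={b}

Liveness:
  b0 li=∅ lo={b,e,x}
  b1 li={e,x} lo=∅
  b2 li={b,e,x} lo={b,e,y}
  b3 li={b,e,y} lo={b,e}
  b4 li={b,e} lo={b}
  b5 li={b} lo=∅

live-out(b0) = ["b", "e", "x"]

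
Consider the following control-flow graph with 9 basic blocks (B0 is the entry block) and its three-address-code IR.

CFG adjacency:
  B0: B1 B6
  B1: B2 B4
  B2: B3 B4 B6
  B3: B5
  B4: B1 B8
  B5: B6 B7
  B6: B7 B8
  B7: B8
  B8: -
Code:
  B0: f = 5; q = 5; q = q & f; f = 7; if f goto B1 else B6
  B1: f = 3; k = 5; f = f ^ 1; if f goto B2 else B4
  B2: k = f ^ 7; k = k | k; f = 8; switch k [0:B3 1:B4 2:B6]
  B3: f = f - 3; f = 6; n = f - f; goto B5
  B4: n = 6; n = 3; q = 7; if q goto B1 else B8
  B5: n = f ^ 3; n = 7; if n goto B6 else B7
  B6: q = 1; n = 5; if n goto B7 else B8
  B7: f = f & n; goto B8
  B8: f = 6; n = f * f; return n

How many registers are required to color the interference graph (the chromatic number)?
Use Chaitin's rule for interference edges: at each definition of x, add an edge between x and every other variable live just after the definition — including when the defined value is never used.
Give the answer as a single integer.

Per-block:
  B0: def={f,q} ue=∅
  B1: def={f,k} ue=∅
  B2: def={f,k} ue={f}
  B3: def={f,n} ue={f}
  B4: def={n,q} ue=∅
  B5: def={n} ue={f}
  B6: def={n,q} ue=∅
  B7: def={f} ue={f,n}
  B8: def={f,n} ue=∅

Live sets:
  live B0: ∅→{f}
  live B1: ∅→{f}
  live B2: {f}→{f}
  live B3: {f}→{f}
  live B4: ∅→∅
  live B5: {f}→{f,n}
  live B6: {f}→{f,n}
  live B7: {f,n}→∅
  live B8: ∅→∅

Interference:
  f: {k,n,q}
  k: {f}
  n: {f}
  q: {f}

Registers:
  clique {f,k} ⇒ need ≥ 2
  assign f→r0 k→r1 n→r1 q→r1 — no edge inside a register ⇒ χ ≤ 2
  χ = 2

Answer: 2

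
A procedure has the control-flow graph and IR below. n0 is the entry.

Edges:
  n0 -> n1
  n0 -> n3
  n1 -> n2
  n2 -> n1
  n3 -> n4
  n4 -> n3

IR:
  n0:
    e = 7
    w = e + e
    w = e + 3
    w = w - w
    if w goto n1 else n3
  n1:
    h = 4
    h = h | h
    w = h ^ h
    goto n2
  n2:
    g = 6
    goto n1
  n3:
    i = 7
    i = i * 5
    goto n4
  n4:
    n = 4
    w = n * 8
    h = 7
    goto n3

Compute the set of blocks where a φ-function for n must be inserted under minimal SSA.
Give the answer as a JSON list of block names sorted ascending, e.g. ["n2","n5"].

idom tree: n1←n0 n2←n1 n3←n0 n4←n3
Join-block Dom:
  n1: preds {n0,n2}: {n0} ∩ {n0,n1,n2} = {n0}; idom=n0
  n3: preds {n0,n4}: {n0} ∩ {n0,n3,n4} = {n0}; idom=n0

Frontier:
  join n1 pred n0: · stop@n0
  join n1 pred n2: n2→n1 stop@n0
  join n3 pred n0: · stop@n0
  join n3 pred n4: n4→n3 stop@n0
  n0: DF=∅
  n1: DF={n1}
  n2: DF={n1}
  n3: DF={n3}
  n4: DF={n3}

φ for n: defs {n4}
  DF⁺ = {n3}

Answer: ["n3"]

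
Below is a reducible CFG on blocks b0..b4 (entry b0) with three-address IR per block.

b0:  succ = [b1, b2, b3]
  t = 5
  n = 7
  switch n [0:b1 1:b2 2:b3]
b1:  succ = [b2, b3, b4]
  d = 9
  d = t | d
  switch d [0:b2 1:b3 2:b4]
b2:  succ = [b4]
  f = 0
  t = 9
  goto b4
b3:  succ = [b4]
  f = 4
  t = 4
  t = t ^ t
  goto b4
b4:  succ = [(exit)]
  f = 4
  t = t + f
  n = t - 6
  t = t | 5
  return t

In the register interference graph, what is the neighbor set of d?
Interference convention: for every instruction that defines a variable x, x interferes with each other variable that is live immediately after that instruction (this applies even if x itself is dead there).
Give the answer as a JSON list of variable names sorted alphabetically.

Answer: ["t"]

Analysis:
Block summaries:
  b0: def={n,t} ue=∅
  b1: def={d} ue={t}
  b2: def={f,t} ue=∅
  b3: def={f,t} ue=∅
  b4: def={f,n,t} ue={t}

Liveness:
  b0: in=∅ out={t}
  b1: in={t} out={t}
  b2: in=∅ out={t}
  b3: in=∅ out={t}
  b4: in={t} out=∅

Interference:
  d — {t}
  f — {t}
  n — {t}
  t — {d,f,n}

N(d) = ["t"]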